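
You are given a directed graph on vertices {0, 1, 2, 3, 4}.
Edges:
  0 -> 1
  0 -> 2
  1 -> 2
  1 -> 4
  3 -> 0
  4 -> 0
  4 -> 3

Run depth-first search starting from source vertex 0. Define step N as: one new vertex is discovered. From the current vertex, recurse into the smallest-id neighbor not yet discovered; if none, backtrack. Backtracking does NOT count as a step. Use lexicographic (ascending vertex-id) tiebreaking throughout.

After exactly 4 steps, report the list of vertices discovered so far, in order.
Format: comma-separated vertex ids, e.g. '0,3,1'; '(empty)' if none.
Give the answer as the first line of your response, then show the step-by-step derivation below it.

0,1,2,4

step 1: discover 0; path=0; order=0
step 2: discover 1; path=0>1; order=0,1
step 3: discover 2; path=0>1>2; order=0,1,2
step 4: discover 4; path=0>1>4; order=0,1,2,4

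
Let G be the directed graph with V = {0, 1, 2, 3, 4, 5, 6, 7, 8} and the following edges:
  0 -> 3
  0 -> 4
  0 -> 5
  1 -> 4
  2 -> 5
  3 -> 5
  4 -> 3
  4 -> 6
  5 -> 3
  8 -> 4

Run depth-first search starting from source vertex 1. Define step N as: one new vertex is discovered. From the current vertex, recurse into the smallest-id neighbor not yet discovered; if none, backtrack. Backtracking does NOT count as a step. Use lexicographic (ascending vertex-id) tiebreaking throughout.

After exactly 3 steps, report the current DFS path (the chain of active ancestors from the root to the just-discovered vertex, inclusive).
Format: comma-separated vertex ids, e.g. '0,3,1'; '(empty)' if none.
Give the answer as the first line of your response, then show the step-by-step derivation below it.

1,4,3

step 1: discover 1; path=1; order=1
step 2: discover 4; path=1>4; order=1,4
step 3: discover 3; path=1>4>3; order=1,4,3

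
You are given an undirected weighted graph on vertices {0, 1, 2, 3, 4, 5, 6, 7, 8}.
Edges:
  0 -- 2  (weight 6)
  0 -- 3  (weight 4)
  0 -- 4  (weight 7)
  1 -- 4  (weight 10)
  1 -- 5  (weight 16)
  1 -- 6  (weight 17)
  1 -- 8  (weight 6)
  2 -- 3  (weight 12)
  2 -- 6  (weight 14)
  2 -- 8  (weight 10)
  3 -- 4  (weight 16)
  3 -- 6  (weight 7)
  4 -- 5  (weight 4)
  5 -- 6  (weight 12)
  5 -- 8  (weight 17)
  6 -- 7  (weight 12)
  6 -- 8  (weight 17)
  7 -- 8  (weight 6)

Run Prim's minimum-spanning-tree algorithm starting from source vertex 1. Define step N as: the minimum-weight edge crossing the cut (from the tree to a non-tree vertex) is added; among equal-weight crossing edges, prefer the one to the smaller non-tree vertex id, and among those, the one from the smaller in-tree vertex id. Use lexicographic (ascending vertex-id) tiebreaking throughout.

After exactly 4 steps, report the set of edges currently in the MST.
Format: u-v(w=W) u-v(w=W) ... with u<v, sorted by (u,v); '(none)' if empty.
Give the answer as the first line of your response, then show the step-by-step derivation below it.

0-2(w=6) 1-8(w=6) 2-8(w=10) 7-8(w=6)

step 1: add edge 1-8 (w=6); MST = {1-8(w=6)}
step 2: add edge 7-8 (w=6); MST = {1-8(w=6) 7-8(w=6)}
step 3: add edge 2-8 (w=10); MST = {1-8(w=6) 2-8(w=10) 7-8(w=6)}
step 4: add edge 0-2 (w=6); MST = {0-2(w=6) 1-8(w=6) 2-8(w=10) 7-8(w=6)}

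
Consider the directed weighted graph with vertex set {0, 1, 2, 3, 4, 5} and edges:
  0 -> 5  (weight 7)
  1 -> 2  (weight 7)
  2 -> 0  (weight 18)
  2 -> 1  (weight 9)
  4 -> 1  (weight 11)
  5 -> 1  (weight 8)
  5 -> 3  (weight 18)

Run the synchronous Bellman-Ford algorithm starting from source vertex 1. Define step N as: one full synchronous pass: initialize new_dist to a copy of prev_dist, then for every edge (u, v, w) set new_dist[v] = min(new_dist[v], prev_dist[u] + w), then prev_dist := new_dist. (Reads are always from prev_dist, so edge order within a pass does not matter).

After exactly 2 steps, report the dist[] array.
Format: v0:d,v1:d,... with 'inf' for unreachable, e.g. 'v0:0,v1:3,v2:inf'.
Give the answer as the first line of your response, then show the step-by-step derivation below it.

v0:25,v1:0,v2:7,v3:inf,v4:inf,v5:inf

step 1: dist = v0:inf,v1:0,v2:7,v3:inf,v4:inf,v5:inf
step 2: dist = v0:25,v1:0,v2:7,v3:inf,v4:inf,v5:inf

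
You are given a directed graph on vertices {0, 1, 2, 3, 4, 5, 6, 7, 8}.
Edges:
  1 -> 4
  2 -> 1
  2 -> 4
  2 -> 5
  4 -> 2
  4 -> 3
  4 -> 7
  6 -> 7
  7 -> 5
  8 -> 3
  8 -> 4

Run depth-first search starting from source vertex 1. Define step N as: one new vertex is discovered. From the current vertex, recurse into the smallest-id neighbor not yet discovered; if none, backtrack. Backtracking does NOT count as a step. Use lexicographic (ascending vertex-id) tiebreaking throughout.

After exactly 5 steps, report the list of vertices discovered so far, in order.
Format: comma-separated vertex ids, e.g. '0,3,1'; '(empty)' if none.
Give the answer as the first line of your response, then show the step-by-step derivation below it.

1,4,2,5,3

step 1: discover 1; path=1; order=1
step 2: discover 4; path=1>4; order=1,4
step 3: discover 2; path=1>4>2; order=1,4,2
step 4: discover 5; path=1>4>2>5; order=1,4,2,5
step 5: discover 3; path=1>4>3; order=1,4,2,5,3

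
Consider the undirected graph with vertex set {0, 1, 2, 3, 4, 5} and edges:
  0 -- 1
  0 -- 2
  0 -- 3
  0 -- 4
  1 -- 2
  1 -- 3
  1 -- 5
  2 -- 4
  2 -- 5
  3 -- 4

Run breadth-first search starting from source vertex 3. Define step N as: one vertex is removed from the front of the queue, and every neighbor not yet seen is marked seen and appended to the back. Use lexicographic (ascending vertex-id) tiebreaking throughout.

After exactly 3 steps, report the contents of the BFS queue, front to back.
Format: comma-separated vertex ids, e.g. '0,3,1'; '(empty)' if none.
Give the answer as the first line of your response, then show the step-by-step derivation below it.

4,2,5

step 1: dequeue 3; queue=[0,1,4]; order=3
step 2: dequeue 0; queue=[1,4,2]; order=3,0
step 3: dequeue 1; queue=[4,2,5]; order=3,0,1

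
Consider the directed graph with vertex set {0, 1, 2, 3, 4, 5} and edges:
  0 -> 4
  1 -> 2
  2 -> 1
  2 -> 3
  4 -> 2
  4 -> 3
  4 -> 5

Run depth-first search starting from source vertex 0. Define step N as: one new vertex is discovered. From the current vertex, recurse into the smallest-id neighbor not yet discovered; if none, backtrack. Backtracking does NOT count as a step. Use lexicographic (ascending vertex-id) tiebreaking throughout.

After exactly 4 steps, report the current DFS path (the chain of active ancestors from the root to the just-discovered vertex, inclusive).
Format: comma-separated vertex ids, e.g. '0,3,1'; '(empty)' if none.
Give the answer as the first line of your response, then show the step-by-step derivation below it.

0,4,2,1

step 1: discover 0; path=0; order=0
step 2: discover 4; path=0>4; order=0,4
step 3: discover 2; path=0>4>2; order=0,4,2
step 4: discover 1; path=0>4>2>1; order=0,4,2,1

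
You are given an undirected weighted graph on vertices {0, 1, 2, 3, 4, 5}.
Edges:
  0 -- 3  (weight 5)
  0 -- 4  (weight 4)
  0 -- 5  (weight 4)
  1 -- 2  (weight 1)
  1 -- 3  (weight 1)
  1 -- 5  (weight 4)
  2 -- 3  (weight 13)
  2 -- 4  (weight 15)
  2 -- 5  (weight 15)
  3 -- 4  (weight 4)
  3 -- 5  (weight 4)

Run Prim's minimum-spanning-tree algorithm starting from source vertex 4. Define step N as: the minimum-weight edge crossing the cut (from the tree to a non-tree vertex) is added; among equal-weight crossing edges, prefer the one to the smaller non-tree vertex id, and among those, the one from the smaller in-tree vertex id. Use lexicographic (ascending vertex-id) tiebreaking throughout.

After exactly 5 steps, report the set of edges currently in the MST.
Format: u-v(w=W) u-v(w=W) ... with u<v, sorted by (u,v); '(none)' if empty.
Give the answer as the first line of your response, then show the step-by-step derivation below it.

0-4(w=4) 0-5(w=4) 1-2(w=1) 1-3(w=1) 3-4(w=4)

step 1: add edge 0-4 (w=4); MST = {0-4(w=4)}
step 2: add edge 3-4 (w=4); MST = {0-4(w=4) 3-4(w=4)}
step 3: add edge 1-3 (w=1); MST = {0-4(w=4) 1-3(w=1) 3-4(w=4)}
step 4: add edge 1-2 (w=1); MST = {0-4(w=4) 1-2(w=1) 1-3(w=1) 3-4(w=4)}
step 5: add edge 0-5 (w=4); MST = {0-4(w=4) 0-5(w=4) 1-2(w=1) 1-3(w=1) 3-4(w=4)}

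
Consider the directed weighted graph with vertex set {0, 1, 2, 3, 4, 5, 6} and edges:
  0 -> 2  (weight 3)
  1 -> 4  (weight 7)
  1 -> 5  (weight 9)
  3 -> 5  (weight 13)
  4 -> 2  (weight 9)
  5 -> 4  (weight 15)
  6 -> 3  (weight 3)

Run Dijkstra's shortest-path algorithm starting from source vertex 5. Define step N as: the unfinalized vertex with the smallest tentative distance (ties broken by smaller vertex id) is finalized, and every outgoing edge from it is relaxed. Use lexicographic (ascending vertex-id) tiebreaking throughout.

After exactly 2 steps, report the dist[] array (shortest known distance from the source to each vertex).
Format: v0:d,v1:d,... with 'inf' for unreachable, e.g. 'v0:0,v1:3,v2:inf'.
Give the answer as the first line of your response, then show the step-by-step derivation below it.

v0:inf,v1:inf,v2:24,v3:inf,v4:15,v5:0,v6:inf

step 1: dist = v0:inf,v1:inf,v2:inf,v3:inf,v4:15,v5:0,v6:inf
step 2: dist = v0:inf,v1:inf,v2:24,v3:inf,v4:15,v5:0,v6:inf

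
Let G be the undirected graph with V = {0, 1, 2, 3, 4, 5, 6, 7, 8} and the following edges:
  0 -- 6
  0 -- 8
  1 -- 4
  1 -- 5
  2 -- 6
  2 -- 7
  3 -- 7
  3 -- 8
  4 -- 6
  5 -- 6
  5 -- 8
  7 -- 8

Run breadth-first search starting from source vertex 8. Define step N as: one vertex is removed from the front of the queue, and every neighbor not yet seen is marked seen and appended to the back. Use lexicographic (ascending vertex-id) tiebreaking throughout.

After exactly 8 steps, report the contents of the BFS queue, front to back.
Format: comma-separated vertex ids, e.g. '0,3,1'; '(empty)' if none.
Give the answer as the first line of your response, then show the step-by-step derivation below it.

4

step 1: dequeue 8; queue=[0,3,5,7]; order=8
step 2: dequeue 0; queue=[3,5,7,6]; order=8,0
step 3: dequeue 3; queue=[5,7,6]; order=8,0,3
step 4: dequeue 5; queue=[7,6,1]; order=8,0,3,5
step 5: dequeue 7; queue=[6,1,2]; order=8,0,3,5,7
step 6: dequeue 6; queue=[1,2,4]; order=8,0,3,5,7,6
step 7: dequeue 1; queue=[2,4]; order=8,0,3,5,7,6,1
step 8: dequeue 2; queue=[4]; order=8,0,3,5,7,6,1,2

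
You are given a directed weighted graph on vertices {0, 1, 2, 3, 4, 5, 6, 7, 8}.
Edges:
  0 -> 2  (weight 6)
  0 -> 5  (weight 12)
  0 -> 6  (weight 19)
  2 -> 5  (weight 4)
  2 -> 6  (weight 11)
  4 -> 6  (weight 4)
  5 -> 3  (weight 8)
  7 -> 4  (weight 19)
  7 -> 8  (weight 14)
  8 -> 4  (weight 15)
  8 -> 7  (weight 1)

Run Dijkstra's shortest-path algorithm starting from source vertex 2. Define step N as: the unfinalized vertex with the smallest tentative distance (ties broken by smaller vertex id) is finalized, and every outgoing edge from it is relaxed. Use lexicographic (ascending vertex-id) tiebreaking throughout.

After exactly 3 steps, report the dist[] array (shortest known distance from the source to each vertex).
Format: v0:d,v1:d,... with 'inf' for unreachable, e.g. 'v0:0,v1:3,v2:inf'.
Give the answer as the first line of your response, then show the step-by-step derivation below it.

v0:inf,v1:inf,v2:0,v3:12,v4:inf,v5:4,v6:11,v7:inf,v8:inf

step 1: dist = v0:inf,v1:inf,v2:0,v3:inf,v4:inf,v5:4,v6:11,v7:inf,v8:inf
step 2: dist = v0:inf,v1:inf,v2:0,v3:12,v4:inf,v5:4,v6:11,v7:inf,v8:inf
step 3: dist = v0:inf,v1:inf,v2:0,v3:12,v4:inf,v5:4,v6:11,v7:inf,v8:inf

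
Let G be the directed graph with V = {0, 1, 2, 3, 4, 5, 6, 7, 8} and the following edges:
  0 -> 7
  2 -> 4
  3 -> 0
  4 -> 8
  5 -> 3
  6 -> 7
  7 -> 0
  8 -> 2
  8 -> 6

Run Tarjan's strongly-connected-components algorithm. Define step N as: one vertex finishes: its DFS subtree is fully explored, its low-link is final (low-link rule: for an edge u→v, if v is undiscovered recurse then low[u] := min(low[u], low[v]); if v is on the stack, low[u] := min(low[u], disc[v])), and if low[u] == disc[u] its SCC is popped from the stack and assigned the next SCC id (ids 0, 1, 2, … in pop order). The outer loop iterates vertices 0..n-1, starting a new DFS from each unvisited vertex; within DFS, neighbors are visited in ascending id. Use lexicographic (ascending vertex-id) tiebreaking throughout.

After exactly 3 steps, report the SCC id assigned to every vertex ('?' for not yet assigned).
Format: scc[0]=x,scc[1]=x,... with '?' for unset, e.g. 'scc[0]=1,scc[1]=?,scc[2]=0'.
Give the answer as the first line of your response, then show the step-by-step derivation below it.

scc[0]=0,scc[1]=1,scc[2]=?,scc[3]=?,scc[4]=?,scc[5]=?,scc[6]=?,scc[7]=0,scc[8]=?

step 1: low=(low[0]=0,low[1]=?,low[2]=?,low[3]=?,low[4]=?,low[5]=?,low[6]=?,low[7]=0,low[8]=?); scc=(scc[0]=?,scc[1]=?,scc[2]=?,scc[3]=?,scc[4]=?,scc[5]=?,scc[6]=?,scc[7]=?,scc[8]=?)
step 2: low=(low[0]=0,low[1]=?,low[2]=?,low[3]=?,low[4]=?,low[5]=?,low[6]=?,low[7]=0,low[8]=?); scc=(scc[0]=0,scc[1]=?,scc[2]=?,scc[3]=?,scc[4]=?,scc[5]=?,scc[6]=?,scc[7]=0,scc[8]=?)
step 3: low=(low[0]=0,low[1]=2,low[2]=?,low[3]=?,low[4]=?,low[5]=?,low[6]=?,low[7]=0,low[8]=?); scc=(scc[0]=0,scc[1]=1,scc[2]=?,scc[3]=?,scc[4]=?,scc[5]=?,scc[6]=?,scc[7]=0,scc[8]=?)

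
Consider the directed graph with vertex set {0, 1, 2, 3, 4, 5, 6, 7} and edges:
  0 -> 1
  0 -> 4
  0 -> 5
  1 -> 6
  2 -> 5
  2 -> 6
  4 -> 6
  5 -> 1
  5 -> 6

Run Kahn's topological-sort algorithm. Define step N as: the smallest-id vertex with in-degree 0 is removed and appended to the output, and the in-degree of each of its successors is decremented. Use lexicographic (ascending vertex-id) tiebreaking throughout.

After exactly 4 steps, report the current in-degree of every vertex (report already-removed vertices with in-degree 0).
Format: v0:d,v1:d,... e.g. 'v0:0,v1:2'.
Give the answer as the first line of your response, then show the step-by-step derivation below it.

v0:0,v1:1,v2:0,v3:0,v4:0,v5:0,v6:2,v7:0

step 1: output 0; order=[0]; indeg=(0,1,0,0,0,1,4,0)
step 2: output 2; order=[0,2]; indeg=(0,1,0,0,0,0,3,0)
step 3: output 3; order=[0,2,3]; indeg=(0,1,0,0,0,0,3,0)
step 4: output 4; order=[0,2,3,4]; indeg=(0,1,0,0,0,0,2,0)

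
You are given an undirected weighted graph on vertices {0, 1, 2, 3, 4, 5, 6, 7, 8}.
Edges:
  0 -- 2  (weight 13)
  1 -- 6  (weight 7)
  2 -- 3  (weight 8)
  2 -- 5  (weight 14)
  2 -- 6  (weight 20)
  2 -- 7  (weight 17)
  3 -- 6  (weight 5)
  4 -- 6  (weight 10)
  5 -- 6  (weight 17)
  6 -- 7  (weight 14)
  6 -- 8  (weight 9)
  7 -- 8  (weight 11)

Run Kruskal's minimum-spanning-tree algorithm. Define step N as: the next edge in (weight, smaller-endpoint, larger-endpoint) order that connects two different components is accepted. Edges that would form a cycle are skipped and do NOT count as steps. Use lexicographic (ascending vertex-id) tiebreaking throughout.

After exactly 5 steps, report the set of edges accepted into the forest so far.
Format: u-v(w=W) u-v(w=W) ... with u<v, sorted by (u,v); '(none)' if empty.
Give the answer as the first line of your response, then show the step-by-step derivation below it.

1-6(w=7) 2-3(w=8) 3-6(w=5) 4-6(w=10) 6-8(w=9)

step 1: add edge 3-6 (w=5); MST = {3-6(w=5)}
step 2: add edge 1-6 (w=7); MST = {1-6(w=7) 3-6(w=5)}
step 3: add edge 2-3 (w=8); MST = {1-6(w=7) 2-3(w=8) 3-6(w=5)}
step 4: add edge 6-8 (w=9); MST = {1-6(w=7) 2-3(w=8) 3-6(w=5) 6-8(w=9)}
step 5: add edge 4-6 (w=10); MST = {1-6(w=7) 2-3(w=8) 3-6(w=5) 4-6(w=10) 6-8(w=9)}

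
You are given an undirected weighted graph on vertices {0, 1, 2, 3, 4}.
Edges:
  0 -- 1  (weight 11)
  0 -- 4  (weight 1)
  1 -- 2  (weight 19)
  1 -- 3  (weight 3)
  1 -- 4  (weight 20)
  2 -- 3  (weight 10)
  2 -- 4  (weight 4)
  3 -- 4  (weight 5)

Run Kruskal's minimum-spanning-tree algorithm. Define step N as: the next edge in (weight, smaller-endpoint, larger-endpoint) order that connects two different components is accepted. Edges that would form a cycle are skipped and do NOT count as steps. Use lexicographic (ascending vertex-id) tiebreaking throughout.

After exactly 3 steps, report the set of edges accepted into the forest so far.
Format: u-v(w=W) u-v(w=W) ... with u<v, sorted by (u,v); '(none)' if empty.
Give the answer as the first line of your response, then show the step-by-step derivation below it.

0-4(w=1) 1-3(w=3) 2-4(w=4)

step 1: add edge 0-4 (w=1); MST = {0-4(w=1)}
step 2: add edge 1-3 (w=3); MST = {0-4(w=1) 1-3(w=3)}
step 3: add edge 2-4 (w=4); MST = {0-4(w=1) 1-3(w=3) 2-4(w=4)}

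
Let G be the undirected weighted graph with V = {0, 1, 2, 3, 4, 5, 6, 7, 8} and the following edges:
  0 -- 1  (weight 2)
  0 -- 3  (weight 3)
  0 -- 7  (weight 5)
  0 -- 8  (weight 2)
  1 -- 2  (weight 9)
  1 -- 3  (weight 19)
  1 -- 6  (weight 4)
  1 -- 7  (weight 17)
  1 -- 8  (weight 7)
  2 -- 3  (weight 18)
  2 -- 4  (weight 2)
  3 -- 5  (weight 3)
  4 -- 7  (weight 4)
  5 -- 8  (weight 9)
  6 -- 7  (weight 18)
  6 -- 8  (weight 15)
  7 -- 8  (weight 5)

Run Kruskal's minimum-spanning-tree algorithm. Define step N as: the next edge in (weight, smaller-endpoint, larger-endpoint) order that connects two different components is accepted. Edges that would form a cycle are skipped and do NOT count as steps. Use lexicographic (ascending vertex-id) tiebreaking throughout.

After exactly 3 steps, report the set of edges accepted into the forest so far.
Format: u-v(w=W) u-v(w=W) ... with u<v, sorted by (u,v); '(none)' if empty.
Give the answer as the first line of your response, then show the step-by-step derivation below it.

0-1(w=2) 0-8(w=2) 2-4(w=2)

step 1: add edge 0-1 (w=2); MST = {0-1(w=2)}
step 2: add edge 0-8 (w=2); MST = {0-1(w=2) 0-8(w=2)}
step 3: add edge 2-4 (w=2); MST = {0-1(w=2) 0-8(w=2) 2-4(w=2)}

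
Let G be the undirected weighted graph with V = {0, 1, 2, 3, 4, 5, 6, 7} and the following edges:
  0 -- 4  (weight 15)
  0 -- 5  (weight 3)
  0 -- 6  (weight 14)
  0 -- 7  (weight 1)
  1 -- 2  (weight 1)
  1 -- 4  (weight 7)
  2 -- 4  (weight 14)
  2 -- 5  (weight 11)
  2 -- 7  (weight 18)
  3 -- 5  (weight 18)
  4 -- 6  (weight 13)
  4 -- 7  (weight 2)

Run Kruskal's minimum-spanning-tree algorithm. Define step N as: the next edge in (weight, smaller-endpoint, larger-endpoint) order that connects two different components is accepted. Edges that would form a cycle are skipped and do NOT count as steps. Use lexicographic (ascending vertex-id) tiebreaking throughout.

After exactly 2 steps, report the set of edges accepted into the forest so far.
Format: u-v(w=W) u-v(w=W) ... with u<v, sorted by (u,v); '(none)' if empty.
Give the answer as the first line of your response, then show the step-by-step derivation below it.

0-7(w=1) 1-2(w=1)

step 1: add edge 0-7 (w=1); MST = {0-7(w=1)}
step 2: add edge 1-2 (w=1); MST = {0-7(w=1) 1-2(w=1)}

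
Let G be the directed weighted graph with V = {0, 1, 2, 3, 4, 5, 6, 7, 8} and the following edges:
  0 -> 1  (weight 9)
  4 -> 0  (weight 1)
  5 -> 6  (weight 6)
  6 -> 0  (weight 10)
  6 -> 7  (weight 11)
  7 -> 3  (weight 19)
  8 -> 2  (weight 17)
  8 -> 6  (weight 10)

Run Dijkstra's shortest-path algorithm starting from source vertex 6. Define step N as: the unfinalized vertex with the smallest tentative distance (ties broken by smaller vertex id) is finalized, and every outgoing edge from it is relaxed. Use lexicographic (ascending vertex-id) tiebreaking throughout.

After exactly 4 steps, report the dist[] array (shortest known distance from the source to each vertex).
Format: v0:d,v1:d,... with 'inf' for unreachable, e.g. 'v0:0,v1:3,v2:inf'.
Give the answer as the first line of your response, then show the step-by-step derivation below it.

v0:10,v1:19,v2:inf,v3:30,v4:inf,v5:inf,v6:0,v7:11,v8:inf

step 1: dist = v0:10,v1:inf,v2:inf,v3:inf,v4:inf,v5:inf,v6:0,v7:11,v8:inf
step 2: dist = v0:10,v1:19,v2:inf,v3:inf,v4:inf,v5:inf,v6:0,v7:11,v8:inf
step 3: dist = v0:10,v1:19,v2:inf,v3:30,v4:inf,v5:inf,v6:0,v7:11,v8:inf
step 4: dist = v0:10,v1:19,v2:inf,v3:30,v4:inf,v5:inf,v6:0,v7:11,v8:inf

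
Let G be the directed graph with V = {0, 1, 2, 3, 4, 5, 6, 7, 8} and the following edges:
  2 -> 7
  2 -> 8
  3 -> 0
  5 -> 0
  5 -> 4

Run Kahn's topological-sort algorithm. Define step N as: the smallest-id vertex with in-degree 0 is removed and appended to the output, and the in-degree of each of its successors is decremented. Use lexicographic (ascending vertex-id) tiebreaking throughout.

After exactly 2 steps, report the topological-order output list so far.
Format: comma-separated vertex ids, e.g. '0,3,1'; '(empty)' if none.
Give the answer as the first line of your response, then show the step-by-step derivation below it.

1,2

step 1: output 1; order=[1]; indeg=(2,0,0,0,1,0,0,1,1)
step 2: output 2; order=[1,2]; indeg=(2,0,0,0,1,0,0,0,0)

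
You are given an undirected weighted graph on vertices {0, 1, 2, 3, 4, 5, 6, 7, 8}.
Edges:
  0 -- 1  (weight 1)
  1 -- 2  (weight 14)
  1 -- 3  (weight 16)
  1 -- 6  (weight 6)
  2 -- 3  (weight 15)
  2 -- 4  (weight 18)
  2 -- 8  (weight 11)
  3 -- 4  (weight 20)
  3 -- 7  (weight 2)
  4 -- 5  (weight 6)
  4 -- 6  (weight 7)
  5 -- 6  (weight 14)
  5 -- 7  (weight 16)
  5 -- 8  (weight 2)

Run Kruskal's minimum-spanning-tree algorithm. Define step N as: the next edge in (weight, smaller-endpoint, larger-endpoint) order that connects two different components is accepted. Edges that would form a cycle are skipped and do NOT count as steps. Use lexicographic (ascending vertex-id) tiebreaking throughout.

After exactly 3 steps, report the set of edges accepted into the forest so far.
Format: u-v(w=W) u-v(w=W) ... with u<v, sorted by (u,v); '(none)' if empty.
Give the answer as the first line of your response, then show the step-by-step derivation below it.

0-1(w=1) 3-7(w=2) 5-8(w=2)

step 1: add edge 0-1 (w=1); MST = {0-1(w=1)}
step 2: add edge 3-7 (w=2); MST = {0-1(w=1) 3-7(w=2)}
step 3: add edge 5-8 (w=2); MST = {0-1(w=1) 3-7(w=2) 5-8(w=2)}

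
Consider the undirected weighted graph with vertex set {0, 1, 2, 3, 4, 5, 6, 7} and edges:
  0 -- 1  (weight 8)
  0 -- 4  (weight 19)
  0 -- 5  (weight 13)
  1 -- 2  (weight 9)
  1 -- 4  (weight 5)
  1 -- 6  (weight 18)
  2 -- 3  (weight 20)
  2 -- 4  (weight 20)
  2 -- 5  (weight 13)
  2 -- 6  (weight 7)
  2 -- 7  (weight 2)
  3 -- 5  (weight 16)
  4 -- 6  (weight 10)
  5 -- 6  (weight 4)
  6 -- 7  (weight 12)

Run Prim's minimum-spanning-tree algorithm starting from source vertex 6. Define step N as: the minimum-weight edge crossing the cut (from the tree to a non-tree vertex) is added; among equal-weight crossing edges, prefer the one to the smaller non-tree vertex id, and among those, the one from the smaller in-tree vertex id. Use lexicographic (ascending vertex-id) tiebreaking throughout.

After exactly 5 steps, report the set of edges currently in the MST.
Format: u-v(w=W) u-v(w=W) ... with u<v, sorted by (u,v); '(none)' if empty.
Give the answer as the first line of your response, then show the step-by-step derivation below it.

1-2(w=9) 1-4(w=5) 2-6(w=7) 2-7(w=2) 5-6(w=4)

step 1: add edge 5-6 (w=4); MST = {5-6(w=4)}
step 2: add edge 2-6 (w=7); MST = {2-6(w=7) 5-6(w=4)}
step 3: add edge 2-7 (w=2); MST = {2-6(w=7) 2-7(w=2) 5-6(w=4)}
step 4: add edge 1-2 (w=9); MST = {1-2(w=9) 2-6(w=7) 2-7(w=2) 5-6(w=4)}
step 5: add edge 1-4 (w=5); MST = {1-2(w=9) 1-4(w=5) 2-6(w=7) 2-7(w=2) 5-6(w=4)}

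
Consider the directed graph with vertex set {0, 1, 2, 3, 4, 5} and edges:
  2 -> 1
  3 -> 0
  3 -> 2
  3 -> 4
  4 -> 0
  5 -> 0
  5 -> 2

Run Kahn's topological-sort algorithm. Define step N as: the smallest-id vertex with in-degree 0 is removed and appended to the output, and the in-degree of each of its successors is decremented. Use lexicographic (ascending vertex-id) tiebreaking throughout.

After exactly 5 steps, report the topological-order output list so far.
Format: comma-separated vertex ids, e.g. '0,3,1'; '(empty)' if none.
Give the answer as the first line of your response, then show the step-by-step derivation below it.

3,4,5,0,2

step 1: output 3; order=[3]; indeg=(2,1,1,0,0,0)
step 2: output 4; order=[3,4]; indeg=(1,1,1,0,0,0)
step 3: output 5; order=[3,4,5]; indeg=(0,1,0,0,0,0)
step 4: output 0; order=[3,4,5,0]; indeg=(0,1,0,0,0,0)
step 5: output 2; order=[3,4,5,0,2]; indeg=(0,0,0,0,0,0)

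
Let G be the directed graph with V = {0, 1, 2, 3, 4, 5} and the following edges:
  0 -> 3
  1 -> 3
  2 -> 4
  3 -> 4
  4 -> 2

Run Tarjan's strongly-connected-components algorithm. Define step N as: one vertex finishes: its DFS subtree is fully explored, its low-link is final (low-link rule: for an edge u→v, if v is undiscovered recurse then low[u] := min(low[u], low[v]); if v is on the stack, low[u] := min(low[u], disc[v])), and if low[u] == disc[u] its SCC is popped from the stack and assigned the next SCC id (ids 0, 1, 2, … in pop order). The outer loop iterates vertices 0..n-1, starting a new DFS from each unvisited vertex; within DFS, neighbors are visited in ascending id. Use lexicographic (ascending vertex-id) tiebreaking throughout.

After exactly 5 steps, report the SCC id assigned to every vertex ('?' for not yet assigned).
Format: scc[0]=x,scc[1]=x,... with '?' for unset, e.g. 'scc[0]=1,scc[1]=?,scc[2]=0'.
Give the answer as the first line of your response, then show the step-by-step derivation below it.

scc[0]=2,scc[1]=3,scc[2]=0,scc[3]=1,scc[4]=0,scc[5]=?

step 1: low=(low[0]=0,low[1]=?,low[2]=2,low[3]=1,low[4]=2,low[5]=?); scc=(scc[0]=?,scc[1]=?,scc[2]=?,scc[3]=?,scc[4]=?,scc[5]=?)
step 2: low=(low[0]=0,low[1]=?,low[2]=2,low[3]=1,low[4]=2,low[5]=?); scc=(scc[0]=?,scc[1]=?,scc[2]=0,scc[3]=?,scc[4]=0,scc[5]=?)
step 3: low=(low[0]=0,low[1]=?,low[2]=2,low[3]=1,low[4]=2,low[5]=?); scc=(scc[0]=?,scc[1]=?,scc[2]=0,scc[3]=1,scc[4]=0,scc[5]=?)
step 4: low=(low[0]=0,low[1]=?,low[2]=2,low[3]=1,low[4]=2,low[5]=?); scc=(scc[0]=2,scc[1]=?,scc[2]=0,scc[3]=1,scc[4]=0,scc[5]=?)
step 5: low=(low[0]=0,low[1]=4,low[2]=2,low[3]=1,low[4]=2,low[5]=?); scc=(scc[0]=2,scc[1]=3,scc[2]=0,scc[3]=1,scc[4]=0,scc[5]=?)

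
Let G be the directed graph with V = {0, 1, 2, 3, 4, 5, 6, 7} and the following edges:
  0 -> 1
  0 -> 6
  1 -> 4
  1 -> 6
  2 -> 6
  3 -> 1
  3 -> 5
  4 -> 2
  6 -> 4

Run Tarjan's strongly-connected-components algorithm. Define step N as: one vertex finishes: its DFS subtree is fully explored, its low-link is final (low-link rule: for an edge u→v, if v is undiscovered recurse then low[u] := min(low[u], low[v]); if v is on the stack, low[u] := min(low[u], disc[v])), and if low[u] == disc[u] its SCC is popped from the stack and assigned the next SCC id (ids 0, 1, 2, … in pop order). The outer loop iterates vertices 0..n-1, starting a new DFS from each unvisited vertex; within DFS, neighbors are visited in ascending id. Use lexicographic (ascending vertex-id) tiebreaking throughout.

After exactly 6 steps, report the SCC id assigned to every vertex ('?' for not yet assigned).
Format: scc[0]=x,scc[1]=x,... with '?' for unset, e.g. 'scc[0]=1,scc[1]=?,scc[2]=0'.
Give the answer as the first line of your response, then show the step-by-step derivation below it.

scc[0]=2,scc[1]=1,scc[2]=0,scc[3]=?,scc[4]=0,scc[5]=3,scc[6]=0,scc[7]=?

step 1: low=(low[0]=0,low[1]=1,low[2]=3,low[3]=?,low[4]=2,low[5]=?,low[6]=2,low[7]=?); scc=(scc[0]=?,scc[1]=?,scc[2]=?,scc[3]=?,scc[4]=?,scc[5]=?,scc[6]=?,scc[7]=?)
step 2: low=(low[0]=0,low[1]=1,low[2]=2,low[3]=?,low[4]=2,low[5]=?,low[6]=2,low[7]=?); scc=(scc[0]=?,scc[1]=?,scc[2]=?,scc[3]=?,scc[4]=?,scc[5]=?,scc[6]=?,scc[7]=?)
step 3: low=(low[0]=0,low[1]=1,low[2]=2,low[3]=?,low[4]=2,low[5]=?,low[6]=2,low[7]=?); scc=(scc[0]=?,scc[1]=?,scc[2]=0,scc[3]=?,scc[4]=0,scc[5]=?,scc[6]=0,scc[7]=?)
step 4: low=(low[0]=0,low[1]=1,low[2]=2,low[3]=?,low[4]=2,low[5]=?,low[6]=2,low[7]=?); scc=(scc[0]=?,scc[1]=1,scc[2]=0,scc[3]=?,scc[4]=0,scc[5]=?,scc[6]=0,scc[7]=?)
step 5: low=(low[0]=0,low[1]=1,low[2]=2,low[3]=?,low[4]=2,low[5]=?,low[6]=2,low[7]=?); scc=(scc[0]=2,scc[1]=1,scc[2]=0,scc[3]=?,scc[4]=0,scc[5]=?,scc[6]=0,scc[7]=?)
step 6: low=(low[0]=0,low[1]=1,low[2]=2,low[3]=5,low[4]=2,low[5]=6,low[6]=2,low[7]=?); scc=(scc[0]=2,scc[1]=1,scc[2]=0,scc[3]=?,scc[4]=0,scc[5]=3,scc[6]=0,scc[7]=?)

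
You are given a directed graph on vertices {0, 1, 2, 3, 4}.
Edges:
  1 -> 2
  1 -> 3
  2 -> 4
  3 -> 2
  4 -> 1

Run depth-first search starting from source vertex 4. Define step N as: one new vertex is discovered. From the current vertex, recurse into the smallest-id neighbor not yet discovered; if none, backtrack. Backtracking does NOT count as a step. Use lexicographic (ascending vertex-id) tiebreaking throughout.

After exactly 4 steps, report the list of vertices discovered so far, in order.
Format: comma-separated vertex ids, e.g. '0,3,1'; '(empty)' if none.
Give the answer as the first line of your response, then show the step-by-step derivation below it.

4,1,2,3

step 1: discover 4; path=4; order=4
step 2: discover 1; path=4>1; order=4,1
step 3: discover 2; path=4>1>2; order=4,1,2
step 4: discover 3; path=4>1>3; order=4,1,2,3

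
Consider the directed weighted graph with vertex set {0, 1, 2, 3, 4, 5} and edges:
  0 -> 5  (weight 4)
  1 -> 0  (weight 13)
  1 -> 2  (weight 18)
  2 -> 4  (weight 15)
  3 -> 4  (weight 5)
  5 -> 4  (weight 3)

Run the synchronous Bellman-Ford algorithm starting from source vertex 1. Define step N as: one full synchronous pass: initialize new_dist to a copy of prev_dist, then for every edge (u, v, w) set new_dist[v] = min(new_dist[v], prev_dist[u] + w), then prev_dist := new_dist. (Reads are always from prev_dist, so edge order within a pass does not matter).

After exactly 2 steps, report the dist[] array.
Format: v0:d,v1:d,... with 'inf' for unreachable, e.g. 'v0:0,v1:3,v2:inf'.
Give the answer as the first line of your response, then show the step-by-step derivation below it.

v0:13,v1:0,v2:18,v3:inf,v4:33,v5:17

step 1: dist = v0:13,v1:0,v2:18,v3:inf,v4:inf,v5:inf
step 2: dist = v0:13,v1:0,v2:18,v3:inf,v4:33,v5:17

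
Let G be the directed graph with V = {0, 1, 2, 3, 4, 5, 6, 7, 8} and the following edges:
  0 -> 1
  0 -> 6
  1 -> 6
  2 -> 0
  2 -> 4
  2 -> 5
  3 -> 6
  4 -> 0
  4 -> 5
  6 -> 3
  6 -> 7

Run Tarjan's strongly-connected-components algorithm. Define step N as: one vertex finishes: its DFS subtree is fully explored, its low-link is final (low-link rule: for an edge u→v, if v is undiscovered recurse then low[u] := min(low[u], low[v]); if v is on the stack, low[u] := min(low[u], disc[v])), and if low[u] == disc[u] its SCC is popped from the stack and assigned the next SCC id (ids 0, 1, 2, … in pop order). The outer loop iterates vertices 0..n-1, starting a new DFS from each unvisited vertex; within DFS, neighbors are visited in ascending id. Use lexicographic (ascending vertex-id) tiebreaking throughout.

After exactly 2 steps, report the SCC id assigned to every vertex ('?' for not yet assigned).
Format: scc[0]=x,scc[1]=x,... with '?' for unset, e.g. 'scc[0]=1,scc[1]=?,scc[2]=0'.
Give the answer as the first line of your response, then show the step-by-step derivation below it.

scc[0]=?,scc[1]=?,scc[2]=?,scc[3]=?,scc[4]=?,scc[5]=?,scc[6]=?,scc[7]=0,scc[8]=?

step 1: low=(low[0]=0,low[1]=1,low[2]=?,low[3]=2,low[4]=?,low[5]=?,low[6]=2,low[7]=?,low[8]=?); scc=(scc[0]=?,scc[1]=?,scc[2]=?,scc[3]=?,scc[4]=?,scc[5]=?,scc[6]=?,scc[7]=?,scc[8]=?)
step 2: low=(low[0]=0,low[1]=1,low[2]=?,low[3]=2,low[4]=?,low[5]=?,low[6]=2,low[7]=4,low[8]=?); scc=(scc[0]=?,scc[1]=?,scc[2]=?,scc[3]=?,scc[4]=?,scc[5]=?,scc[6]=?,scc[7]=0,scc[8]=?)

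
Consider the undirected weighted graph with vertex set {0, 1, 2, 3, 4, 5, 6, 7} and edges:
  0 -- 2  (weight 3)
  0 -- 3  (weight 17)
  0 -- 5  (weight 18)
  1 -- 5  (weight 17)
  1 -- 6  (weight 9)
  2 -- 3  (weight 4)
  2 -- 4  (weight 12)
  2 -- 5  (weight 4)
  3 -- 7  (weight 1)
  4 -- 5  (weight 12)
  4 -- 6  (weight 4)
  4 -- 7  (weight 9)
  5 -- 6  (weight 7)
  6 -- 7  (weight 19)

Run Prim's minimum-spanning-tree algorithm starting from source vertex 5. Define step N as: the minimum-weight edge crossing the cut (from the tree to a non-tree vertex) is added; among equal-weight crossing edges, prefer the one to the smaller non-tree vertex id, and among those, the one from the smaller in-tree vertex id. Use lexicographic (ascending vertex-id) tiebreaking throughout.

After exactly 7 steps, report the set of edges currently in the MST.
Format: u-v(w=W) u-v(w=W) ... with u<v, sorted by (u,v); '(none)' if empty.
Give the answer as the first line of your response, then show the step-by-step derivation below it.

0-2(w=3) 1-6(w=9) 2-3(w=4) 2-5(w=4) 3-7(w=1) 4-6(w=4) 5-6(w=7)

step 1: add edge 2-5 (w=4); MST = {2-5(w=4)}
step 2: add edge 0-2 (w=3); MST = {0-2(w=3) 2-5(w=4)}
step 3: add edge 2-3 (w=4); MST = {0-2(w=3) 2-3(w=4) 2-5(w=4)}
step 4: add edge 3-7 (w=1); MST = {0-2(w=3) 2-3(w=4) 2-5(w=4) 3-7(w=1)}
step 5: add edge 5-6 (w=7); MST = {0-2(w=3) 2-3(w=4) 2-5(w=4) 3-7(w=1) 5-6(w=7)}
step 6: add edge 4-6 (w=4); MST = {0-2(w=3) 2-3(w=4) 2-5(w=4) 3-7(w=1) 4-6(w=4) 5-6(w=7)}
step 7: add edge 1-6 (w=9); MST = {0-2(w=3) 1-6(w=9) 2-3(w=4) 2-5(w=4) 3-7(w=1) 4-6(w=4) 5-6(w=7)}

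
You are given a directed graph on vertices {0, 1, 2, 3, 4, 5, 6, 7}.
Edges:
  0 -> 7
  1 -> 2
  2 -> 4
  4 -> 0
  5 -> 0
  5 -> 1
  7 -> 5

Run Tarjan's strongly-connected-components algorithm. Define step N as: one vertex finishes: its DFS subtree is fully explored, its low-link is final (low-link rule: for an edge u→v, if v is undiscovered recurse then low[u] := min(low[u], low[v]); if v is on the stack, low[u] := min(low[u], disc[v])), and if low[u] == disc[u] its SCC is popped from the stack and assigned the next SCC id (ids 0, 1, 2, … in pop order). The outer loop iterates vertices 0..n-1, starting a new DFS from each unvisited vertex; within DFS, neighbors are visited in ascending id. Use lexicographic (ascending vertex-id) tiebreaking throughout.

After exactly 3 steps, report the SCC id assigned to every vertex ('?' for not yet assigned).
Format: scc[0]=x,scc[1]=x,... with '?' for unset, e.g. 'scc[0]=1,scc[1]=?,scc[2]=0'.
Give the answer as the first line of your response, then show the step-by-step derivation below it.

scc[0]=?,scc[1]=?,scc[2]=?,scc[3]=?,scc[4]=?,scc[5]=?,scc[6]=?,scc[7]=?

step 1: low=(low[0]=0,low[1]=3,low[2]=4,low[3]=?,low[4]=0,low[5]=0,low[6]=?,low[7]=1); scc=(scc[0]=?,scc[1]=?,scc[2]=?,scc[3]=?,scc[4]=?,scc[5]=?,scc[6]=?,scc[7]=?)
step 2: low=(low[0]=0,low[1]=3,low[2]=0,low[3]=?,low[4]=0,low[5]=0,low[6]=?,low[7]=1); scc=(scc[0]=?,scc[1]=?,scc[2]=?,scc[3]=?,scc[4]=?,scc[5]=?,scc[6]=?,scc[7]=?)
step 3: low=(low[0]=0,low[1]=0,low[2]=0,low[3]=?,low[4]=0,low[5]=0,low[6]=?,low[7]=1); scc=(scc[0]=?,scc[1]=?,scc[2]=?,scc[3]=?,scc[4]=?,scc[5]=?,scc[6]=?,scc[7]=?)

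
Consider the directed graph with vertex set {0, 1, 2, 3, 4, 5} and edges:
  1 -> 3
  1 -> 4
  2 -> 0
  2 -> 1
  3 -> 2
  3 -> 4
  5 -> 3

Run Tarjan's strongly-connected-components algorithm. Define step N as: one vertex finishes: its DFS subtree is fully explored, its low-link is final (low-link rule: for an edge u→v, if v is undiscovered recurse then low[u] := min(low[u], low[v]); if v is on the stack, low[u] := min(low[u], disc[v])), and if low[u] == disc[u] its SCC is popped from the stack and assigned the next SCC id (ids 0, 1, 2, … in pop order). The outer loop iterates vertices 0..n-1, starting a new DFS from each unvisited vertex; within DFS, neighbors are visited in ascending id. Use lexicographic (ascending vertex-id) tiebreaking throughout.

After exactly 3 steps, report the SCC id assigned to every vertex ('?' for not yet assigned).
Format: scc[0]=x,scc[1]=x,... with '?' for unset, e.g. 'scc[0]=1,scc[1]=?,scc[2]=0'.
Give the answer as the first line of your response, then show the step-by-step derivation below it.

scc[0]=0,scc[1]=?,scc[2]=?,scc[3]=?,scc[4]=1,scc[5]=?

step 1: low=(low[0]=0,low[1]=?,low[2]=?,low[3]=?,low[4]=?,low[5]=?); scc=(scc[0]=0,scc[1]=?,scc[2]=?,scc[3]=?,scc[4]=?,scc[5]=?)
step 2: low=(low[0]=0,low[1]=1,low[2]=1,low[3]=2,low[4]=?,low[5]=?); scc=(scc[0]=0,scc[1]=?,scc[2]=?,scc[3]=?,scc[4]=?,scc[5]=?)
step 3: low=(low[0]=0,low[1]=1,low[2]=1,low[3]=1,low[4]=4,low[5]=?); scc=(scc[0]=0,scc[1]=?,scc[2]=?,scc[3]=?,scc[4]=1,scc[5]=?)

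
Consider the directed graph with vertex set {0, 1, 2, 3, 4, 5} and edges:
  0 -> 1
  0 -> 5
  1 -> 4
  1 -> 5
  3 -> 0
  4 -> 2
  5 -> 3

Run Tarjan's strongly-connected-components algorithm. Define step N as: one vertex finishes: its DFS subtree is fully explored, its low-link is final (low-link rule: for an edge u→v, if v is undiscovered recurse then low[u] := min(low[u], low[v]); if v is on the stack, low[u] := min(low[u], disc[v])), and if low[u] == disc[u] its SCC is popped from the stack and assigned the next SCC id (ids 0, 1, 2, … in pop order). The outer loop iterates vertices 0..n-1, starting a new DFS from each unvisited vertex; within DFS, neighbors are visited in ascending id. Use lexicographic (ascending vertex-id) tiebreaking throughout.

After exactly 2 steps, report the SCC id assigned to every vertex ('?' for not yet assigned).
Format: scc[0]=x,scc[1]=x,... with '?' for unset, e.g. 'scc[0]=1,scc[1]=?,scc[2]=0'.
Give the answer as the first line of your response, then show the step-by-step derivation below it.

scc[0]=?,scc[1]=?,scc[2]=0,scc[3]=?,scc[4]=1,scc[5]=?

step 1: low=(low[0]=0,low[1]=1,low[2]=3,low[3]=?,low[4]=2,low[5]=?); scc=(scc[0]=?,scc[1]=?,scc[2]=0,scc[3]=?,scc[4]=?,scc[5]=?)
step 2: low=(low[0]=0,low[1]=1,low[2]=3,low[3]=?,low[4]=2,low[5]=?); scc=(scc[0]=?,scc[1]=?,scc[2]=0,scc[3]=?,scc[4]=1,scc[5]=?)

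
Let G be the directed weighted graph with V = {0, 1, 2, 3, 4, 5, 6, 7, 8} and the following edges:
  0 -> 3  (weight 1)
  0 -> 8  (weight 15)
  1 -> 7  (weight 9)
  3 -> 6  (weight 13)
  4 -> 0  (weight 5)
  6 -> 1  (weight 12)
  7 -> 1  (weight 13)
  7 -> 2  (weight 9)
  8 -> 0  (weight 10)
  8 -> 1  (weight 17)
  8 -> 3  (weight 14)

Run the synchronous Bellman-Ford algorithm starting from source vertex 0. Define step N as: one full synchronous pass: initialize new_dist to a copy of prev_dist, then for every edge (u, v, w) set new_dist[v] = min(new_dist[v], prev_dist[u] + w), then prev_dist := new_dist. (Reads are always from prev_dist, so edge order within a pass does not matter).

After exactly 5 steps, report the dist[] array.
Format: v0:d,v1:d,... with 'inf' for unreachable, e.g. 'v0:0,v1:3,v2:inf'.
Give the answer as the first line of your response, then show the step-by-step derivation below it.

v0:0,v1:26,v2:44,v3:1,v4:inf,v5:inf,v6:14,v7:35,v8:15

step 1: dist = v0:0,v1:inf,v2:inf,v3:1,v4:inf,v5:inf,v6:inf,v7:inf,v8:15
step 2: dist = v0:0,v1:32,v2:inf,v3:1,v4:inf,v5:inf,v6:14,v7:inf,v8:15
step 3: dist = v0:0,v1:26,v2:inf,v3:1,v4:inf,v5:inf,v6:14,v7:41,v8:15
step 4: dist = v0:0,v1:26,v2:50,v3:1,v4:inf,v5:inf,v6:14,v7:35,v8:15
step 5: dist = v0:0,v1:26,v2:44,v3:1,v4:inf,v5:inf,v6:14,v7:35,v8:15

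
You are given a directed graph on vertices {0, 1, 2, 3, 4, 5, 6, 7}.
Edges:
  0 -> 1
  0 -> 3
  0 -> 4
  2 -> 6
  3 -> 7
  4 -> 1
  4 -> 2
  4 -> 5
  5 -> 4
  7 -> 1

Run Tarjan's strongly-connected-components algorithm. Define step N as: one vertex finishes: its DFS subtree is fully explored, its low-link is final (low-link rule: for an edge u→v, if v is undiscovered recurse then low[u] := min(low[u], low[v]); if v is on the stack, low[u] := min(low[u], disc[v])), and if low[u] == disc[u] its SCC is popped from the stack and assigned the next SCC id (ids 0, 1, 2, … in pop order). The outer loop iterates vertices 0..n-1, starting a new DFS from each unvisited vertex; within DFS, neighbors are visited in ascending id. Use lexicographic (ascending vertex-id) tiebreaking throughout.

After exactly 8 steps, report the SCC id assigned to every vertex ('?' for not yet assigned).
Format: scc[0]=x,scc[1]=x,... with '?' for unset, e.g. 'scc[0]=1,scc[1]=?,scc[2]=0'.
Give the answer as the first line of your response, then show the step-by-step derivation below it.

scc[0]=6,scc[1]=0,scc[2]=4,scc[3]=2,scc[4]=5,scc[5]=5,scc[6]=3,scc[7]=1

step 1: low=(low[0]=0,low[1]=1,low[2]=?,low[3]=?,low[4]=?,low[5]=?,low[6]=?,low[7]=?); scc=(scc[0]=?,scc[1]=0,scc[2]=?,scc[3]=?,scc[4]=?,scc[5]=?,scc[6]=?,scc[7]=?)
step 2: low=(low[0]=0,low[1]=1,low[2]=?,low[3]=2,low[4]=?,low[5]=?,low[6]=?,low[7]=3); scc=(scc[0]=?,scc[1]=0,scc[2]=?,scc[3]=?,scc[4]=?,scc[5]=?,scc[6]=?,scc[7]=1)
step 3: low=(low[0]=0,low[1]=1,low[2]=?,low[3]=2,low[4]=?,low[5]=?,low[6]=?,low[7]=3); scc=(scc[0]=?,scc[1]=0,scc[2]=?,scc[3]=2,scc[4]=?,scc[5]=?,scc[6]=?,scc[7]=1)
step 4: low=(low[0]=0,low[1]=1,low[2]=5,low[3]=2,low[4]=4,low[5]=?,low[6]=6,low[7]=3); scc=(scc[0]=?,scc[1]=0,scc[2]=?,scc[3]=2,scc[4]=?,scc[5]=?,scc[6]=3,scc[7]=1)
step 5: low=(low[0]=0,low[1]=1,low[2]=5,low[3]=2,low[4]=4,low[5]=?,low[6]=6,low[7]=3); scc=(scc[0]=?,scc[1]=0,scc[2]=4,scc[3]=2,scc[4]=?,scc[5]=?,scc[6]=3,scc[7]=1)
step 6: low=(low[0]=0,low[1]=1,low[2]=5,low[3]=2,low[4]=4,low[5]=4,low[6]=6,low[7]=3); scc=(scc[0]=?,scc[1]=0,scc[2]=4,scc[3]=2,scc[4]=?,scc[5]=?,scc[6]=3,scc[7]=1)
step 7: low=(low[0]=0,low[1]=1,low[2]=5,low[3]=2,low[4]=4,low[5]=4,low[6]=6,low[7]=3); scc=(scc[0]=?,scc[1]=0,scc[2]=4,scc[3]=2,scc[4]=5,scc[5]=5,scc[6]=3,scc[7]=1)
step 8: low=(low[0]=0,low[1]=1,low[2]=5,low[3]=2,low[4]=4,low[5]=4,low[6]=6,low[7]=3); scc=(scc[0]=6,scc[1]=0,scc[2]=4,scc[3]=2,scc[4]=5,scc[5]=5,scc[6]=3,scc[7]=1)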